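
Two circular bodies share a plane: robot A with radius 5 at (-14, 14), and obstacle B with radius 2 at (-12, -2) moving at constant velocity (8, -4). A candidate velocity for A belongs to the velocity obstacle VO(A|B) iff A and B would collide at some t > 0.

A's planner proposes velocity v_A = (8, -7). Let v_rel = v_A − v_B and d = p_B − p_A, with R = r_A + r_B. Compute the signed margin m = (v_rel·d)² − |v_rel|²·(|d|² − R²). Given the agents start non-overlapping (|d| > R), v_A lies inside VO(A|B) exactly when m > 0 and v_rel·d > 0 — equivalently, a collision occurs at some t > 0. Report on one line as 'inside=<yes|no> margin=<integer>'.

d = (2, -16),  |d|² = 260;  R = 5+2 = 7,  c = 260−7² = 211
v_rel = (0, -3),  |v_rel|² = 9;  v_rel·d = (0)·(2) + (-3)·(-16) = 48
9·t² − 96·t + 211 = 0  ⇒  m = 48² − 9·211 = 405
m = 405 > 0,  v_rel·d = 48 > 0  ⇒  inside

inside=yes margin=405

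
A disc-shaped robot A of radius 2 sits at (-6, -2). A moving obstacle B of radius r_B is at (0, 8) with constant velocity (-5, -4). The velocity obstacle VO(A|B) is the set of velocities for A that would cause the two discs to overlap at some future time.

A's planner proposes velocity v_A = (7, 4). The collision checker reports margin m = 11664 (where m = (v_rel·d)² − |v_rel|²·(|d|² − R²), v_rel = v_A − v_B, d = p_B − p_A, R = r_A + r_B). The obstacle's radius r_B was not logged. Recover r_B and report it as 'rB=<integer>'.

m = 11664
d = (6, 10);  v_rel = (12, 8),  |v_rel|² = 208
v_rel×d = (12)·(10) − (8)·(6) = 72
since m = R²·208 − 72²:  R² = (5184 + 11664) / 208 = 81
R = √81 = 9  ⇒  r_B = 9 − 2 = 7

rB=7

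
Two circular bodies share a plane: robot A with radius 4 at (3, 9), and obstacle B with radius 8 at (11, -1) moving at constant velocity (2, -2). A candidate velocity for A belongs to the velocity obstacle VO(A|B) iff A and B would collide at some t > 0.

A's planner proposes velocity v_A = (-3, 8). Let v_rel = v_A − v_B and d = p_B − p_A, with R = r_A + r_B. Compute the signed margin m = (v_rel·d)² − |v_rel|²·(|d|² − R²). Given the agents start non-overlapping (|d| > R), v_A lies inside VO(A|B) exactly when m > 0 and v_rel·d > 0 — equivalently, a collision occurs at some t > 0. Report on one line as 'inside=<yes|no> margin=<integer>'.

d = (8, -10),  |d|² = 164;  R = 4+8 = 12,  c = 164−12² = 20
v_rel = (-5, 10),  |v_rel|² = 125;  v_rel·d = (-5)·(8) + (10)·(-10) = -140
125·t² + 280·t + 20 = 0  ⇒  m = (-140)² − 125·20 = 17100
m = 17100 > 0,  v_rel·d = -140 < 0  ⇒  outside

inside=no margin=17100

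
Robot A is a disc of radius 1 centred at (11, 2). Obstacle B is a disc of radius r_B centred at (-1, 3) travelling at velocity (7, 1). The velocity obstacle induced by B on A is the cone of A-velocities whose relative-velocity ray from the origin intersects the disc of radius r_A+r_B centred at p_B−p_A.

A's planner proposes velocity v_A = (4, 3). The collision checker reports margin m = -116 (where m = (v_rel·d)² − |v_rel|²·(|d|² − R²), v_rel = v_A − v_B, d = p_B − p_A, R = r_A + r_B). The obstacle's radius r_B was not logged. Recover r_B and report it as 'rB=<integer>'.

m = -116
d = (-12, 1);  v_rel = (-3, 2),  |v_rel|² = 13
v_rel×d = (-3)·(1) − (2)·(-12) = 21
since m = R²·13 − 21²:  R² = (441 + -116) / 13 = 25
R = √25 = 5  ⇒  r_B = 5 − 1 = 4

rB=4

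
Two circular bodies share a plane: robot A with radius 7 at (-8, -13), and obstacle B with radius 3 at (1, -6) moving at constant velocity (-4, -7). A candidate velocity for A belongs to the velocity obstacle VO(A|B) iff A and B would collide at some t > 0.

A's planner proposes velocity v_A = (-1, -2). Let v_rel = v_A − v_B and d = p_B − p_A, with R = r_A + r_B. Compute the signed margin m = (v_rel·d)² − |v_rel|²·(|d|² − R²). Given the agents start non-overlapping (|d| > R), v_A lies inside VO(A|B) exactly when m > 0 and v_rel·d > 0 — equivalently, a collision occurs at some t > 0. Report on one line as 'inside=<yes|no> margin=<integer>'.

d = (9, 7),  |d|² = 130;  R = 7+3 = 10,  c = 130−10² = 30
v_rel = (3, 5),  |v_rel|² = 34;  v_rel·d = (3)·(9) + (5)·(7) = 62
34·t² − 124·t + 30 = 0  ⇒  m = 62² − 34·30 = 2824
m = 2824 > 0,  v_rel·d = 62 > 0  ⇒  inside

inside=yes margin=2824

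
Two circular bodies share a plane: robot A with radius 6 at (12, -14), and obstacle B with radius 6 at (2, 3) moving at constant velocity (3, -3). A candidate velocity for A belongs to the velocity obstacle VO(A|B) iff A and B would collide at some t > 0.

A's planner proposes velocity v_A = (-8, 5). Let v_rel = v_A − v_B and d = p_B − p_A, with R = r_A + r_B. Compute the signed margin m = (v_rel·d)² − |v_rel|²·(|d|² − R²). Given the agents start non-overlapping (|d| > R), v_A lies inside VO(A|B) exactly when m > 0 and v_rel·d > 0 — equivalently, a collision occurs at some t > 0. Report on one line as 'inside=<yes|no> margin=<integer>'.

d = (-10, 17),  |d|² = 389;  R = 6+6 = 12,  c = 389−12² = 245
v_rel = (-11, 8),  |v_rel|² = 185;  v_rel·d = (-11)·(-10) + (8)·(17) = 246
185·t² − 492·t + 245 = 0  ⇒  m = 246² − 185·245 = 15191
m = 15191 > 0,  v_rel·d = 246 > 0  ⇒  inside

inside=yes margin=15191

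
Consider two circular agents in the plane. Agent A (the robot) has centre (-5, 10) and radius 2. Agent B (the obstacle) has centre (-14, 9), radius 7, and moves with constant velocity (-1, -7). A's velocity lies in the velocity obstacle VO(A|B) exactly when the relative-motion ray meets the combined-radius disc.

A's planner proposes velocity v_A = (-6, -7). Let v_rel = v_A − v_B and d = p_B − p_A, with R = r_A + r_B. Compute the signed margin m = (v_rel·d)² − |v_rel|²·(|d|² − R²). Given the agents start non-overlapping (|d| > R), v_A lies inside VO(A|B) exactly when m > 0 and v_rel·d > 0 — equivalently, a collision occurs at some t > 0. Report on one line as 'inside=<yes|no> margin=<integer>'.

d = (-9, -1),  |d|² = 82;  R = 2+7 = 9,  c = 82−9² = 1
v_rel = (-5, 0),  |v_rel|² = 25;  v_rel·d = (-5)·(-9) + (0)·(-1) = 45
25·t² − 90·t + 1 = 0  ⇒  m = 45² − 25·1 = 2000
m = 2000 > 0,  v_rel·d = 45 > 0  ⇒  inside

inside=yes margin=2000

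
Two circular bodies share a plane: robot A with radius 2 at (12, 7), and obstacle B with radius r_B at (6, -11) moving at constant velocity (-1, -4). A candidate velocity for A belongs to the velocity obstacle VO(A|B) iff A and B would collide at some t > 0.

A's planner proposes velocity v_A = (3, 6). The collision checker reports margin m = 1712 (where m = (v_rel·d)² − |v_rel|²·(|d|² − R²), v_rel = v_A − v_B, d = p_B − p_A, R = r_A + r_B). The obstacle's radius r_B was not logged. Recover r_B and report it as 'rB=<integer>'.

m = 1712
d = (-6, -18);  v_rel = (4, 10),  |v_rel|² = 116
v_rel×d = (4)·(-18) − (10)·(-6) = -12
since m = R²·116 − (-12)²:  R² = (144 + 1712) / 116 = 16
R = √16 = 4  ⇒  r_B = 4 − 2 = 2

rB=2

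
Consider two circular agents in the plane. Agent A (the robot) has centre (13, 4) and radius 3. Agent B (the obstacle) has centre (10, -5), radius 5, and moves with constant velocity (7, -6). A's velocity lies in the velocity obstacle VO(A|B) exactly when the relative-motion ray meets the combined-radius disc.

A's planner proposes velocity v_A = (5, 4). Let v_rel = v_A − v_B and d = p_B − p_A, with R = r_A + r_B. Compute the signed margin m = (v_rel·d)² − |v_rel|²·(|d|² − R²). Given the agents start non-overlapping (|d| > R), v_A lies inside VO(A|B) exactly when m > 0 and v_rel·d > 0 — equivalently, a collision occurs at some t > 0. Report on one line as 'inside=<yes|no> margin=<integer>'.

d = (-3, -9),  |d|² = 90;  R = 3+5 = 8,  c = 90−8² = 26
v_rel = (-2, 10),  |v_rel|² = 104;  v_rel·d = (-2)·(-3) + (10)·(-9) = -84
104·t² + 168·t + 26 = 0  ⇒  m = (-84)² − 104·26 = 4352
m = 4352 > 0,  v_rel·d = -84 < 0  ⇒  outside

inside=no margin=4352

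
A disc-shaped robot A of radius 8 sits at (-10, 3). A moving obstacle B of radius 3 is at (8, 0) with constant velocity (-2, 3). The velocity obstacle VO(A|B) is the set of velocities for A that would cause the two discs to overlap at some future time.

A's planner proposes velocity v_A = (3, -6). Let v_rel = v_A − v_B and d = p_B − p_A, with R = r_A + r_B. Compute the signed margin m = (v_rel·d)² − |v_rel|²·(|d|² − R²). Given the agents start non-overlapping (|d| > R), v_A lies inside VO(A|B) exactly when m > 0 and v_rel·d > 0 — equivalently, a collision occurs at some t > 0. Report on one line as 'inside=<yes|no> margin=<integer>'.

d = (18, -3),  |d|² = 333;  R = 8+3 = 11,  c = 333−11² = 212
v_rel = (5, -9),  |v_rel|² = 106;  v_rel·d = (5)·(18) + (-9)·(-3) = 117
106·t² − 234·t + 212 = 0  ⇒  m = 117² − 106·212 = -8783
m = -8783 < 0,  v_rel·d = 117 > 0  ⇒  outside

inside=no margin=-8783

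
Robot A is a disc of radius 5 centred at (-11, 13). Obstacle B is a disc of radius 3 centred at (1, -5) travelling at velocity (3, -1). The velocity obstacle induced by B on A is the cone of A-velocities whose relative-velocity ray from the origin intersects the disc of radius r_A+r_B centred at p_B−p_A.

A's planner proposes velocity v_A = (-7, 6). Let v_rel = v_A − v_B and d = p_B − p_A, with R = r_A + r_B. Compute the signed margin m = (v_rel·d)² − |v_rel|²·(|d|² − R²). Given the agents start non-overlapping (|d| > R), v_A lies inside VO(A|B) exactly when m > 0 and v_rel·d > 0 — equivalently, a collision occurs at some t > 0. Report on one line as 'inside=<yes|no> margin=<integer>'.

d = (12, -18),  |d|² = 468;  R = 5+3 = 8,  c = 468−8² = 404
v_rel = (-10, 7),  |v_rel|² = 149;  v_rel·d = (-10)·(12) + (7)·(-18) = -246
149·t² + 492·t + 404 = 0  ⇒  m = (-246)² − 149·404 = 320
m = 320 > 0,  v_rel·d = -246 < 0  ⇒  outside

inside=no margin=320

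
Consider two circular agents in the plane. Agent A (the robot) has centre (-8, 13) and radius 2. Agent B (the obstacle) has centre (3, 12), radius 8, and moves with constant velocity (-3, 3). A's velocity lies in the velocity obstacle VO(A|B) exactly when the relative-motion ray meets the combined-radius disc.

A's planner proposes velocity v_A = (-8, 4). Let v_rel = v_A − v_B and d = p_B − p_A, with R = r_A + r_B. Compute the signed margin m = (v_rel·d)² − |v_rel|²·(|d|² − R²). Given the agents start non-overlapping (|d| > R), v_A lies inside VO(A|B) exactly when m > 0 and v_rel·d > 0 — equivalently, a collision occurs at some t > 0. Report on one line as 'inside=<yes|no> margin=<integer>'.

d = (11, -1),  |d|² = 122;  R = 2+8 = 10,  c = 122−10² = 22
v_rel = (-5, 1),  |v_rel|² = 26;  v_rel·d = (-5)·(11) + (1)·(-1) = -56
26·t² + 112·t + 22 = 0  ⇒  m = (-56)² − 26·22 = 2564
m = 2564 > 0,  v_rel·d = -56 < 0  ⇒  outside

inside=no margin=2564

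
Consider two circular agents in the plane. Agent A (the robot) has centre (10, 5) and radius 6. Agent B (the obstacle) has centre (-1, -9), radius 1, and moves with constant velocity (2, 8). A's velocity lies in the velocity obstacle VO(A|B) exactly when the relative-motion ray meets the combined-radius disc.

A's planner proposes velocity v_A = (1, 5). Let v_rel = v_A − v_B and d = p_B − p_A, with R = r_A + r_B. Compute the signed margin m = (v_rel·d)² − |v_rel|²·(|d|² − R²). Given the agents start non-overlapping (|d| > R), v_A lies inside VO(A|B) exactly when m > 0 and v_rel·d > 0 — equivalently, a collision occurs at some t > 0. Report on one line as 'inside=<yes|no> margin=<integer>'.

d = (-11, -14),  |d|² = 317;  R = 6+1 = 7,  c = 317−7² = 268
v_rel = (-1, -3),  |v_rel|² = 10;  v_rel·d = (-1)·(-11) + (-3)·(-14) = 53
10·t² − 106·t + 268 = 0  ⇒  m = 53² − 10·268 = 129
m = 129 > 0,  v_rel·d = 53 > 0  ⇒  inside

inside=yes margin=129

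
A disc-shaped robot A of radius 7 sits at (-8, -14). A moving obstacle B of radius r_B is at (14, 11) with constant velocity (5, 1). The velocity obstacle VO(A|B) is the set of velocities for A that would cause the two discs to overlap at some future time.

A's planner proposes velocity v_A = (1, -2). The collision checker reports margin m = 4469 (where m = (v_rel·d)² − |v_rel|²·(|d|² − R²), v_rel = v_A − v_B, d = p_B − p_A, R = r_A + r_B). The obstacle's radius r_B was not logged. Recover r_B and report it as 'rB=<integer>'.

m = 4469
d = (22, 25);  v_rel = (-4, -3),  |v_rel|² = 25
v_rel×d = (-4)·(25) − (-3)·(22) = -34
since m = R²·25 − (-34)²:  R² = (1156 + 4469) / 25 = 225
R = √225 = 15  ⇒  r_B = 15 − 7 = 8

rB=8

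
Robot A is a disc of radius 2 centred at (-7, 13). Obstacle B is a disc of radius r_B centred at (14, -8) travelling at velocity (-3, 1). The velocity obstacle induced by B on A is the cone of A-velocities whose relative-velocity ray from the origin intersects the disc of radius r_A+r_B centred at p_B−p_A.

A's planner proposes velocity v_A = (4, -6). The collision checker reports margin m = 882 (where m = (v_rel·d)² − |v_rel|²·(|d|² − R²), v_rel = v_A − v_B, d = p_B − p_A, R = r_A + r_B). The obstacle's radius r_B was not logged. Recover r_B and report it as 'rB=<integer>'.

m = 882
d = (21, -21);  v_rel = (7, -7),  |v_rel|² = 98
v_rel×d = (7)·(-21) − (-7)·(21) = 0
since m = R²·98 − 0²:  R² = (0 + 882) / 98 = 9
R = √9 = 3  ⇒  r_B = 3 − 2 = 1

rB=1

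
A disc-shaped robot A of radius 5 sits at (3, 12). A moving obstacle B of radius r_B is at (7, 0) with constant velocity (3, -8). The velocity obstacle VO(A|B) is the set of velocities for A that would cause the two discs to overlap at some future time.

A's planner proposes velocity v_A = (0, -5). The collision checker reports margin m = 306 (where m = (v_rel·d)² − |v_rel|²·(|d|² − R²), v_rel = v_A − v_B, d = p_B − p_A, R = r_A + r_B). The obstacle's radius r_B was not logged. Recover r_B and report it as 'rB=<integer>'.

m = 306
d = (4, -12);  v_rel = (-3, 3),  |v_rel|² = 18
v_rel×d = (-3)·(-12) − (3)·(4) = 24
since m = R²·18 − 24²:  R² = (576 + 306) / 18 = 49
R = √49 = 7  ⇒  r_B = 7 − 5 = 2

rB=2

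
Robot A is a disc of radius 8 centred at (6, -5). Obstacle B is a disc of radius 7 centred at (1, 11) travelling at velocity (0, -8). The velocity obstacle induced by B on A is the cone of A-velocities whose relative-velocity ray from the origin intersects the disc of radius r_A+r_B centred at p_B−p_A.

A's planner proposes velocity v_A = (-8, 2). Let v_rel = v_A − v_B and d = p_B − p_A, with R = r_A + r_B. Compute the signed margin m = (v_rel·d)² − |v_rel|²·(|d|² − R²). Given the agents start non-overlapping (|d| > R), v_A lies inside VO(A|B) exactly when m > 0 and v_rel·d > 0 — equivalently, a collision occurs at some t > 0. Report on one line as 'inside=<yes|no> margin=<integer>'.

d = (-5, 16),  |d|² = 281;  R = 8+7 = 15,  c = 281−15² = 56
v_rel = (-8, 10),  |v_rel|² = 164;  v_rel·d = (-8)·(-5) + (10)·(16) = 200
164·t² − 400·t + 56 = 0  ⇒  m = 200² − 164·56 = 30816
m = 30816 > 0,  v_rel·d = 200 > 0  ⇒  inside

inside=yes margin=30816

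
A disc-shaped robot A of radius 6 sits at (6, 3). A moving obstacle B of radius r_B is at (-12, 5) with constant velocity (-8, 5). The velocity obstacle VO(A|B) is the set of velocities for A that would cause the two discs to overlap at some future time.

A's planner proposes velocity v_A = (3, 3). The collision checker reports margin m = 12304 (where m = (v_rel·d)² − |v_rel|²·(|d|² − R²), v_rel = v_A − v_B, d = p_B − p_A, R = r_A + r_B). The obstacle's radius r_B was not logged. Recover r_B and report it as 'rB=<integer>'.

m = 12304
d = (-18, 2);  v_rel = (11, -2),  |v_rel|² = 125
v_rel×d = (11)·(2) − (-2)·(-18) = -14
since m = R²·125 − (-14)²:  R² = (196 + 12304) / 125 = 100
R = √100 = 10  ⇒  r_B = 10 − 6 = 4

rB=4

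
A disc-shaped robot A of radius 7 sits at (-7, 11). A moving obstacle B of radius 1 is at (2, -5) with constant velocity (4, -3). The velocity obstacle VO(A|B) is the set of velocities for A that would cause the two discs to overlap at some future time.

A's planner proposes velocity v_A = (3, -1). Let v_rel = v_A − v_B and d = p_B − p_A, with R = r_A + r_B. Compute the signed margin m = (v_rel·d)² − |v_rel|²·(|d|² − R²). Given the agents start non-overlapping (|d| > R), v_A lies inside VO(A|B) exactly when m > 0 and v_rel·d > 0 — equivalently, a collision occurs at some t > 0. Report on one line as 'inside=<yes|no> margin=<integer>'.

d = (9, -16),  |d|² = 337;  R = 7+1 = 8,  c = 337−8² = 273
v_rel = (-1, 2),  |v_rel|² = 5;  v_rel·d = (-1)·(9) + (2)·(-16) = -41
5·t² + 82·t + 273 = 0  ⇒  m = (-41)² − 5·273 = 316
m = 316 > 0,  v_rel·d = -41 < 0  ⇒  outside

inside=no margin=316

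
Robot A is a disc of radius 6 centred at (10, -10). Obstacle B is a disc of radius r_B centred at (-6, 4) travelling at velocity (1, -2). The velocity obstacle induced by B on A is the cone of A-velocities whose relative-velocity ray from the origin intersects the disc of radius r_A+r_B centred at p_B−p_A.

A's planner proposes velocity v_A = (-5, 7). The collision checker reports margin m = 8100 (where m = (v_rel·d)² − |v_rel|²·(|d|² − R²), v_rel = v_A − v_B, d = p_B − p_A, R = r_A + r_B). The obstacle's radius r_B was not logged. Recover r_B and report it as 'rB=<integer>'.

m = 8100
d = (-16, 14);  v_rel = (-6, 9),  |v_rel|² = 117
v_rel×d = (-6)·(14) − (9)·(-16) = 60
since m = R²·117 − 60²:  R² = (3600 + 8100) / 117 = 100
R = √100 = 10  ⇒  r_B = 10 − 6 = 4

rB=4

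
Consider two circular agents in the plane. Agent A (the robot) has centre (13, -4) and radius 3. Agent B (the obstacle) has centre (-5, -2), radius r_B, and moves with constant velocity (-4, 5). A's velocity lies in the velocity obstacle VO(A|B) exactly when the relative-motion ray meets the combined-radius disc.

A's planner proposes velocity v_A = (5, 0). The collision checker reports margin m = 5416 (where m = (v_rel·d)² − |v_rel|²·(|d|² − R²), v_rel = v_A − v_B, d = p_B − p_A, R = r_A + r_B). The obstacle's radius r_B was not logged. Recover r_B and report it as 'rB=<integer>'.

m = 5416
d = (-18, 2);  v_rel = (9, -5),  |v_rel|² = 106
v_rel×d = (9)·(2) − (-5)·(-18) = -72
since m = R²·106 − (-72)²:  R² = (5184 + 5416) / 106 = 100
R = √100 = 10  ⇒  r_B = 10 − 3 = 7

rB=7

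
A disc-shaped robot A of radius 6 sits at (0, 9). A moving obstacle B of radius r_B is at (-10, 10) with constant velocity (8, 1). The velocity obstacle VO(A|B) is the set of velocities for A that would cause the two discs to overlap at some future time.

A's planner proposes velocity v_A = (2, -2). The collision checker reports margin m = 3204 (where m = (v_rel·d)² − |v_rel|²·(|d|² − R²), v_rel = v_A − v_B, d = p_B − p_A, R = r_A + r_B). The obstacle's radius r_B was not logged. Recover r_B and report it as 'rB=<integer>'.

m = 3204
d = (-10, 1);  v_rel = (-6, -3),  |v_rel|² = 45
v_rel×d = (-6)·(1) − (-3)·(-10) = -36
since m = R²·45 − (-36)²:  R² = (1296 + 3204) / 45 = 100
R = √100 = 10  ⇒  r_B = 10 − 6 = 4

rB=4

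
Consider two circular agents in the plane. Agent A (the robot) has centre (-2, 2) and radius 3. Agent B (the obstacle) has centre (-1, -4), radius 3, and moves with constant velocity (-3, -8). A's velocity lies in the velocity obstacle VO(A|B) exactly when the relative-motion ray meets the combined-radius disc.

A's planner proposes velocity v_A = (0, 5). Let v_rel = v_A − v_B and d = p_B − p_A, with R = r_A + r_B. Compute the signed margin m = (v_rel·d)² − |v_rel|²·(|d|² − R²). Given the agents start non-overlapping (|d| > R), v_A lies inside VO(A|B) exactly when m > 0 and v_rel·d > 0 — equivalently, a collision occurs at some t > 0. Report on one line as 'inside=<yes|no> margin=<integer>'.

d = (1, -6),  |d|² = 37;  R = 3+3 = 6,  c = 37−6² = 1
v_rel = (3, 13),  |v_rel|² = 178;  v_rel·d = (3)·(1) + (13)·(-6) = -75
178·t² + 150·t + 1 = 0  ⇒  m = (-75)² − 178·1 = 5447
m = 5447 > 0,  v_rel·d = -75 < 0  ⇒  outside

inside=no margin=5447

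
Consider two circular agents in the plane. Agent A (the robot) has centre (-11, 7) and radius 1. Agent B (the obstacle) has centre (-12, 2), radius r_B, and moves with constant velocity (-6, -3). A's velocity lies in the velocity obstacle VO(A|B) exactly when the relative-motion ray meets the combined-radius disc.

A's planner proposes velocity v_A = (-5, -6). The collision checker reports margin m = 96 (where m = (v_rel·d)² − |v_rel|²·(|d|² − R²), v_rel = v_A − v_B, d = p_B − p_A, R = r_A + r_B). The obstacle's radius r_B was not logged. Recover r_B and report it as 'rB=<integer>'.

m = 96
d = (-1, -5);  v_rel = (1, -3),  |v_rel|² = 10
v_rel×d = (1)·(-5) − (-3)·(-1) = -8
since m = R²·10 − (-8)²:  R² = (64 + 96) / 10 = 16
R = √16 = 4  ⇒  r_B = 4 − 1 = 3

rB=3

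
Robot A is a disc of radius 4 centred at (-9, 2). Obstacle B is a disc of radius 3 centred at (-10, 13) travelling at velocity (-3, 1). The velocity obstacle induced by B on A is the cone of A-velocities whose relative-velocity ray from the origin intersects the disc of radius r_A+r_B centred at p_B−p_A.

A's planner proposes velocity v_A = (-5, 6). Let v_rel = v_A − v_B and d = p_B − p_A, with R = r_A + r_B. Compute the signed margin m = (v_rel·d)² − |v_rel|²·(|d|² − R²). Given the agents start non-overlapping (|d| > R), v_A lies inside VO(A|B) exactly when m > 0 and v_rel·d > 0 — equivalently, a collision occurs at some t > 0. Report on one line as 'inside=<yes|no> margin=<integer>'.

d = (-1, 11),  |d|² = 122;  R = 4+3 = 7,  c = 122−7² = 73
v_rel = (-2, 5),  |v_rel|² = 29;  v_rel·d = (-2)·(-1) + (5)·(11) = 57
29·t² − 114·t + 73 = 0  ⇒  m = 57² − 29·73 = 1132
m = 1132 > 0,  v_rel·d = 57 > 0  ⇒  inside

inside=yes margin=1132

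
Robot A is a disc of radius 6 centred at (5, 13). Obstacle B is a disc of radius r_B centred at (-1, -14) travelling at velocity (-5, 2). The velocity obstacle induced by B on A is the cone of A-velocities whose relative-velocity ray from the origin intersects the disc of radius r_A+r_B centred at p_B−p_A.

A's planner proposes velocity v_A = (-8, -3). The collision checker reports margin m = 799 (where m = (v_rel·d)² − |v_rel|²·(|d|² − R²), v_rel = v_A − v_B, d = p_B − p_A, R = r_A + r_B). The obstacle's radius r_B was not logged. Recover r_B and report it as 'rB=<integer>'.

m = 799
d = (-6, -27);  v_rel = (-3, -5),  |v_rel|² = 34
v_rel×d = (-3)·(-27) − (-5)·(-6) = 51
since m = R²·34 − 51²:  R² = (2601 + 799) / 34 = 100
R = √100 = 10  ⇒  r_B = 10 − 6 = 4

rB=4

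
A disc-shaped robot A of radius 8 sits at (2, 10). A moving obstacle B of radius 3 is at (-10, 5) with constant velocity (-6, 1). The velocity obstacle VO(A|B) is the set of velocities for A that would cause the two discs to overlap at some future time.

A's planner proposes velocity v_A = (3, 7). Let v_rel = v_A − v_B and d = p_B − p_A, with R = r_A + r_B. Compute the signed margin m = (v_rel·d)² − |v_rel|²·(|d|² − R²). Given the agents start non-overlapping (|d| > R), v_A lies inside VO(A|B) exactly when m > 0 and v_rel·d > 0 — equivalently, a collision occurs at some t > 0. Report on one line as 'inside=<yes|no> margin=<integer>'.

d = (-12, -5),  |d|² = 169;  R = 8+3 = 11,  c = 169−11² = 48
v_rel = (9, 6),  |v_rel|² = 117;  v_rel·d = (9)·(-12) + (6)·(-5) = -138
117·t² + 276·t + 48 = 0  ⇒  m = (-138)² − 117·48 = 13428
m = 13428 > 0,  v_rel·d = -138 < 0  ⇒  outside

inside=no margin=13428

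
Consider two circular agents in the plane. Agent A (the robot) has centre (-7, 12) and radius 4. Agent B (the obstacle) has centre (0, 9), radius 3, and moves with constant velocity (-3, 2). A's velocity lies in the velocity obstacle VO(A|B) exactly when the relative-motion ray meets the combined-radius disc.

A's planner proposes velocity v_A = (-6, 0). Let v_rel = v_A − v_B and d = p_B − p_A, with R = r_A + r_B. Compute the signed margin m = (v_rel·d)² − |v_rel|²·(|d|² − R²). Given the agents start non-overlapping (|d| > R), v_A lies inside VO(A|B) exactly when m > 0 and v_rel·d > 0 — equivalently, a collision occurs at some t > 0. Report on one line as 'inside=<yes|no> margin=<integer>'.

d = (7, -3),  |d|² = 58;  R = 4+3 = 7,  c = 58−7² = 9
v_rel = (-3, -2),  |v_rel|² = 13;  v_rel·d = (-3)·(7) + (-2)·(-3) = -15
13·t² + 30·t + 9 = 0  ⇒  m = (-15)² − 13·9 = 108
m = 108 > 0,  v_rel·d = -15 < 0  ⇒  outside

inside=no margin=108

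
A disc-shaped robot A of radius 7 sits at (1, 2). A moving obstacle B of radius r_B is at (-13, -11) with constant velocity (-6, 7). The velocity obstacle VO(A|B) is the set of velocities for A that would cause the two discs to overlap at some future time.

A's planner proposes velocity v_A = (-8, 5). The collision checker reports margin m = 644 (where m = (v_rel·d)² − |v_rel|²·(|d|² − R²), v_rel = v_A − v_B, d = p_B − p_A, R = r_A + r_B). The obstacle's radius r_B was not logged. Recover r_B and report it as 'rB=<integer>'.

m = 644
d = (-14, -13);  v_rel = (-2, -2),  |v_rel|² = 8
v_rel×d = (-2)·(-13) − (-2)·(-14) = -2
since m = R²·8 − (-2)²:  R² = (4 + 644) / 8 = 81
R = √81 = 9  ⇒  r_B = 9 − 7 = 2

rB=2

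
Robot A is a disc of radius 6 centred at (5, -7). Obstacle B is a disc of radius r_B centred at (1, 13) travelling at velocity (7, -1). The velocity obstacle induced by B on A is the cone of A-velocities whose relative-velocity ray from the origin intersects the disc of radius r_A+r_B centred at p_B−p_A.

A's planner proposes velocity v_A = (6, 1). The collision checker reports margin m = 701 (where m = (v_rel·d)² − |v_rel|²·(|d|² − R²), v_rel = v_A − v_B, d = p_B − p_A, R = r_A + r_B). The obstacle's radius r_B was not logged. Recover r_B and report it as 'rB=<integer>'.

m = 701
d = (-4, 20);  v_rel = (-1, 2),  |v_rel|² = 5
v_rel×d = (-1)·(20) − (2)·(-4) = -12
since m = R²·5 − (-12)²:  R² = (144 + 701) / 5 = 169
R = √169 = 13  ⇒  r_B = 13 − 6 = 7

rB=7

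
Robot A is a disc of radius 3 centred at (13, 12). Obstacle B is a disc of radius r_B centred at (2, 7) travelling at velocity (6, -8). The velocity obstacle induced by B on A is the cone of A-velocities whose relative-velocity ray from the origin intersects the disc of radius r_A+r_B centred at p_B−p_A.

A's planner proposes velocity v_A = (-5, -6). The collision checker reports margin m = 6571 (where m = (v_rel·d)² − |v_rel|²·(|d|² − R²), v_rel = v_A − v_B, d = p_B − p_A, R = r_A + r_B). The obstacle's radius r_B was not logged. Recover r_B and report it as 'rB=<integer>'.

m = 6571
d = (-11, -5);  v_rel = (-11, 2),  |v_rel|² = 125
v_rel×d = (-11)·(-5) − (2)·(-11) = 77
since m = R²·125 − 77²:  R² = (5929 + 6571) / 125 = 100
R = √100 = 10  ⇒  r_B = 10 − 3 = 7

rB=7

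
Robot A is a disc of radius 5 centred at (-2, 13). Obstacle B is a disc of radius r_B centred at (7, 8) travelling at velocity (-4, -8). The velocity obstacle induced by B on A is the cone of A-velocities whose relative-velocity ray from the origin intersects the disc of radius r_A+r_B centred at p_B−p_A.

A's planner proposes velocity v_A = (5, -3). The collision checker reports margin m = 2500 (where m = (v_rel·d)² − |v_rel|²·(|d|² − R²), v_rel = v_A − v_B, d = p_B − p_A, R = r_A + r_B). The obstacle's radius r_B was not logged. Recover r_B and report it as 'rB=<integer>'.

m = 2500
d = (9, -5);  v_rel = (9, 5),  |v_rel|² = 106
v_rel×d = (9)·(-5) − (5)·(9) = -90
since m = R²·106 − (-90)²:  R² = (8100 + 2500) / 106 = 100
R = √100 = 10  ⇒  r_B = 10 − 5 = 5

rB=5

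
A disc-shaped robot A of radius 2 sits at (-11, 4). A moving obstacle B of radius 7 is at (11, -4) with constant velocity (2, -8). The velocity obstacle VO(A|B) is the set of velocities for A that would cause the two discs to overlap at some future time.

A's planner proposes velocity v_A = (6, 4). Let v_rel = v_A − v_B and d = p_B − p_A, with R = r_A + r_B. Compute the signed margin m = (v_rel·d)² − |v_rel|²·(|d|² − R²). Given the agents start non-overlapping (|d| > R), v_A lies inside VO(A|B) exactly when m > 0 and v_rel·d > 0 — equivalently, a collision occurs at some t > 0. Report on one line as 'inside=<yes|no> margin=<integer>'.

d = (22, -8),  |d|² = 548;  R = 2+7 = 9,  c = 548−9² = 467
v_rel = (4, 12),  |v_rel|² = 160;  v_rel·d = (4)·(22) + (12)·(-8) = -8
160·t² + 16·t + 467 = 0  ⇒  m = (-8)² − 160·467 = -74656
m = -74656 < 0,  v_rel·d = -8 < 0  ⇒  outside

inside=no margin=-74656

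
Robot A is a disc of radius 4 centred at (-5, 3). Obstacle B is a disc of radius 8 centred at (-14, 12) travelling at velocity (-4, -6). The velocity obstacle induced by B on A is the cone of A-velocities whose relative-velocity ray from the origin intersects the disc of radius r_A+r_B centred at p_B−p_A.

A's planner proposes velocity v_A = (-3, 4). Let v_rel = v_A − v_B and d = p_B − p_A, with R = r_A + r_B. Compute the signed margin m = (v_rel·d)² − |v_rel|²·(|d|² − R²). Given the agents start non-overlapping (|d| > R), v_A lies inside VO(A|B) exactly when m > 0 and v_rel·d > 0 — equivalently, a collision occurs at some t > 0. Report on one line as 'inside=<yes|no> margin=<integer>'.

d = (-9, 9),  |d|² = 162;  R = 4+8 = 12,  c = 162−12² = 18
v_rel = (1, 10),  |v_rel|² = 101;  v_rel·d = (1)·(-9) + (10)·(9) = 81
101·t² − 162·t + 18 = 0  ⇒  m = 81² − 101·18 = 4743
m = 4743 > 0,  v_rel·d = 81 > 0  ⇒  inside

inside=yes margin=4743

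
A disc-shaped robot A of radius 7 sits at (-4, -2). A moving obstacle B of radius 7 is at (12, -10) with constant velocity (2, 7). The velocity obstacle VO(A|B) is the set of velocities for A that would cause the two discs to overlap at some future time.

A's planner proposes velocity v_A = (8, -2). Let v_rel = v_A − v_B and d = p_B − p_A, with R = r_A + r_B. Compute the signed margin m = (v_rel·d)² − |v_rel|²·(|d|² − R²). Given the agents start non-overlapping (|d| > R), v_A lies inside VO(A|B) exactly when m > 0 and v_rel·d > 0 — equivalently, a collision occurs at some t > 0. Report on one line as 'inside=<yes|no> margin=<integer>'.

d = (16, -8),  |d|² = 320;  R = 7+7 = 14,  c = 320−14² = 124
v_rel = (6, -9),  |v_rel|² = 117;  v_rel·d = (6)·(16) + (-9)·(-8) = 168
117·t² − 336·t + 124 = 0  ⇒  m = 168² − 117·124 = 13716
m = 13716 > 0,  v_rel·d = 168 > 0  ⇒  inside

inside=yes margin=13716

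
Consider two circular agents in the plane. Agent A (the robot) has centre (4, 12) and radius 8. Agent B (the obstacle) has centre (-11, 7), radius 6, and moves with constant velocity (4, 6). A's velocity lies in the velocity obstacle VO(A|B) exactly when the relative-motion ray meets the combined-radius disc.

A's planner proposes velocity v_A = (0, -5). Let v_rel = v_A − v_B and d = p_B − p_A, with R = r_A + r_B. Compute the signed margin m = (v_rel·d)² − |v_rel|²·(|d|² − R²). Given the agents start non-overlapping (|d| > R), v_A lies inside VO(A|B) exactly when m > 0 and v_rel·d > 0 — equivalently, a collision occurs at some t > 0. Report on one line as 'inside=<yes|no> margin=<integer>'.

d = (-15, -5),  |d|² = 250;  R = 8+6 = 14,  c = 250−14² = 54
v_rel = (-4, -11),  |v_rel|² = 137;  v_rel·d = (-4)·(-15) + (-11)·(-5) = 115
137·t² − 230·t + 54 = 0  ⇒  m = 115² − 137·54 = 5827
m = 5827 > 0,  v_rel·d = 115 > 0  ⇒  inside

inside=yes margin=5827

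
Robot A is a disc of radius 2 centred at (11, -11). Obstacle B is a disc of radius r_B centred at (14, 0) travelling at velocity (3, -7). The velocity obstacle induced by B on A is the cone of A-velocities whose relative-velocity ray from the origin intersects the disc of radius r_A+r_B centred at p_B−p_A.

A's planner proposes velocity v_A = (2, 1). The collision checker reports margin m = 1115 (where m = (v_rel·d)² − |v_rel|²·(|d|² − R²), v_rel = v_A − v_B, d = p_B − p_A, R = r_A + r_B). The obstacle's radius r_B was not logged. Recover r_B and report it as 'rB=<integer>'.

m = 1115
d = (3, 11);  v_rel = (-1, 8),  |v_rel|² = 65
v_rel×d = (-1)·(11) − (8)·(3) = -35
since m = R²·65 − (-35)²:  R² = (1225 + 1115) / 65 = 36
R = √36 = 6  ⇒  r_B = 6 − 2 = 4

rB=4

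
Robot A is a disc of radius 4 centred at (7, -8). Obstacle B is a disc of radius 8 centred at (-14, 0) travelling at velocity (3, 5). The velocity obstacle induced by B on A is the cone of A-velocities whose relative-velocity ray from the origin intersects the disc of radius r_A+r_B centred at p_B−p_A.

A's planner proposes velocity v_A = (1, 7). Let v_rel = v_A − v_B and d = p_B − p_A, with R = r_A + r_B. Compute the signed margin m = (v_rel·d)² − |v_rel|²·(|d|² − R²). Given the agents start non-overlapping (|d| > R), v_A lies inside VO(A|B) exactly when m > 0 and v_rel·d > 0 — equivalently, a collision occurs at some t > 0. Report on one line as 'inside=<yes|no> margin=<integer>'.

d = (-21, 8),  |d|² = 505;  R = 4+8 = 12,  c = 505−12² = 361
v_rel = (-2, 2),  |v_rel|² = 8;  v_rel·d = (-2)·(-21) + (2)·(8) = 58
8·t² − 116·t + 361 = 0  ⇒  m = 58² − 8·361 = 476
m = 476 > 0,  v_rel·d = 58 > 0  ⇒  inside

inside=yes margin=476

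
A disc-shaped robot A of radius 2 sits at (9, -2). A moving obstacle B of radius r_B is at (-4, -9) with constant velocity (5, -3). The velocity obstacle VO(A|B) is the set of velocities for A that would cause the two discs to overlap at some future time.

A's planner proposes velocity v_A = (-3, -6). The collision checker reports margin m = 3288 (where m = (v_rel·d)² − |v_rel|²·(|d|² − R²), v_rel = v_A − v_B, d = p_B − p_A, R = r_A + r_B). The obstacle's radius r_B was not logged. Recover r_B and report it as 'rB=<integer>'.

m = 3288
d = (-13, -7);  v_rel = (-8, -3),  |v_rel|² = 73
v_rel×d = (-8)·(-7) − (-3)·(-13) = 17
since m = R²·73 − 17²:  R² = (289 + 3288) / 73 = 49
R = √49 = 7  ⇒  r_B = 7 − 2 = 5

rB=5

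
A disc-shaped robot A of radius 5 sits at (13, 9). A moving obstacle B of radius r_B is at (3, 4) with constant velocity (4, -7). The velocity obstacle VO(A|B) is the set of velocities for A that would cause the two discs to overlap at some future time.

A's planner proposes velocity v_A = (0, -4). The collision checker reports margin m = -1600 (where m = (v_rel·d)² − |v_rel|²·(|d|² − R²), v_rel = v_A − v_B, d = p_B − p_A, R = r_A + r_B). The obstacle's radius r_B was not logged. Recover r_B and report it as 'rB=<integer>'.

m = -1600
d = (-10, -5);  v_rel = (-4, 3),  |v_rel|² = 25
v_rel×d = (-4)·(-5) − (3)·(-10) = 50
since m = R²·25 − 50²:  R² = (2500 + -1600) / 25 = 36
R = √36 = 6  ⇒  r_B = 6 − 5 = 1

rB=1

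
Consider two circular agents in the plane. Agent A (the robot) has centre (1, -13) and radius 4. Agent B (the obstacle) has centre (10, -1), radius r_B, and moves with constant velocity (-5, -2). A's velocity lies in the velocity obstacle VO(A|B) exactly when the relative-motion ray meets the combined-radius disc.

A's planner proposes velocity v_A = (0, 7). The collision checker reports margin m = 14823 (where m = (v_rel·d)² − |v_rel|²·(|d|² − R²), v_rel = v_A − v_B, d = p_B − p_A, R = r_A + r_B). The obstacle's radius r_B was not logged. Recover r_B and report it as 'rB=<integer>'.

m = 14823
d = (9, 12);  v_rel = (5, 9),  |v_rel|² = 106
v_rel×d = (5)·(12) − (9)·(9) = -21
since m = R²·106 − (-21)²:  R² = (441 + 14823) / 106 = 144
R = √144 = 12  ⇒  r_B = 12 − 4 = 8

rB=8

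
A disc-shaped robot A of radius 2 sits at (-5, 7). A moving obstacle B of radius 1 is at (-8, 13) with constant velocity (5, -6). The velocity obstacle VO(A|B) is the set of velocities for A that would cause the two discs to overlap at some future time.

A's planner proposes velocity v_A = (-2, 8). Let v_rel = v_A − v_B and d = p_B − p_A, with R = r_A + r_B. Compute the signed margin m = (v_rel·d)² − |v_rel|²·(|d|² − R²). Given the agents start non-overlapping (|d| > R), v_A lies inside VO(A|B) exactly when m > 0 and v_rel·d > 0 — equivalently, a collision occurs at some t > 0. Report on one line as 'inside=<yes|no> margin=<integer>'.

d = (-3, 6),  |d|² = 45;  R = 2+1 = 3,  c = 45−3² = 36
v_rel = (-7, 14),  |v_rel|² = 245;  v_rel·d = (-7)·(-3) + (14)·(6) = 105
245·t² − 210·t + 36 = 0  ⇒  m = 105² − 245·36 = 2205
m = 2205 > 0,  v_rel·d = 105 > 0  ⇒  inside

inside=yes margin=2205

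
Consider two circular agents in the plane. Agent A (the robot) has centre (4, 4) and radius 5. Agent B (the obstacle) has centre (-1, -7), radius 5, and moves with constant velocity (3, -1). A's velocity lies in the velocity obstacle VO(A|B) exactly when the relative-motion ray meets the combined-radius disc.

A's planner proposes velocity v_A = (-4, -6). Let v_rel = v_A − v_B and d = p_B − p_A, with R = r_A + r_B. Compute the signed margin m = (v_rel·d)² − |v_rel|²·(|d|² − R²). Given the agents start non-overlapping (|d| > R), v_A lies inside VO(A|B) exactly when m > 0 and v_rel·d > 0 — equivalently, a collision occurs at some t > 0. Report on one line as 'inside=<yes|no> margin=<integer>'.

d = (-5, -11),  |d|² = 146;  R = 5+5 = 10,  c = 146−10² = 46
v_rel = (-7, -5),  |v_rel|² = 74;  v_rel·d = (-7)·(-5) + (-5)·(-11) = 90
74·t² − 180·t + 46 = 0  ⇒  m = 90² − 74·46 = 4696
m = 4696 > 0,  v_rel·d = 90 > 0  ⇒  inside

inside=yes margin=4696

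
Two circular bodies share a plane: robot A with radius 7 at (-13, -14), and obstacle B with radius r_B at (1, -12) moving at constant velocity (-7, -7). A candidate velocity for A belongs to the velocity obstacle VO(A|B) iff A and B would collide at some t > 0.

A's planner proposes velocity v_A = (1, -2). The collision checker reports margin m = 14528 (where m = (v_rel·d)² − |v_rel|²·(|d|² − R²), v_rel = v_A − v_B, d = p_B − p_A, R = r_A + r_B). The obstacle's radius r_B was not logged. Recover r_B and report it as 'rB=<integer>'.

m = 14528
d = (14, 2);  v_rel = (8, 5),  |v_rel|² = 89
v_rel×d = (8)·(2) − (5)·(14) = -54
since m = R²·89 − (-54)²:  R² = (2916 + 14528) / 89 = 196
R = √196 = 14  ⇒  r_B = 14 − 7 = 7

rB=7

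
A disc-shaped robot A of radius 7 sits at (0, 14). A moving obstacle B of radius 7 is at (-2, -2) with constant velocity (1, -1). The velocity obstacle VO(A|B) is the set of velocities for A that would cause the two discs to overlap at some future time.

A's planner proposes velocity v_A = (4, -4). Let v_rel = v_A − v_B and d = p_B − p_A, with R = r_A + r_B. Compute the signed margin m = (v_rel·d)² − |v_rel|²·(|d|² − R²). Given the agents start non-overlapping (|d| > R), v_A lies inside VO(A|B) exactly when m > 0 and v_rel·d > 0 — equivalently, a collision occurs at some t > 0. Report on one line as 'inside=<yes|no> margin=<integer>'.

d = (-2, -16),  |d|² = 260;  R = 7+7 = 14,  c = 260−14² = 64
v_rel = (3, -3),  |v_rel|² = 18;  v_rel·d = (3)·(-2) + (-3)·(-16) = 42
18·t² − 84·t + 64 = 0  ⇒  m = 42² − 18·64 = 612
m = 612 > 0,  v_rel·d = 42 > 0  ⇒  inside

inside=yes margin=612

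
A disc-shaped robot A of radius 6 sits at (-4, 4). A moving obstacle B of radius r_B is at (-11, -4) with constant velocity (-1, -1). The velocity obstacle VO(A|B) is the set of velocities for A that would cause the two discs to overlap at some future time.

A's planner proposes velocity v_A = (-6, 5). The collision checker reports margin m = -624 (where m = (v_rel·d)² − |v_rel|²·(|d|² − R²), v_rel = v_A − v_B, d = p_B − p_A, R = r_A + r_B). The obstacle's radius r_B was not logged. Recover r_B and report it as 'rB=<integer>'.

m = -624
d = (-7, -8);  v_rel = (-5, 6),  |v_rel|² = 61
v_rel×d = (-5)·(-8) − (6)·(-7) = 82
since m = R²·61 − 82²:  R² = (6724 + -624) / 61 = 100
R = √100 = 10  ⇒  r_B = 10 − 6 = 4

rB=4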